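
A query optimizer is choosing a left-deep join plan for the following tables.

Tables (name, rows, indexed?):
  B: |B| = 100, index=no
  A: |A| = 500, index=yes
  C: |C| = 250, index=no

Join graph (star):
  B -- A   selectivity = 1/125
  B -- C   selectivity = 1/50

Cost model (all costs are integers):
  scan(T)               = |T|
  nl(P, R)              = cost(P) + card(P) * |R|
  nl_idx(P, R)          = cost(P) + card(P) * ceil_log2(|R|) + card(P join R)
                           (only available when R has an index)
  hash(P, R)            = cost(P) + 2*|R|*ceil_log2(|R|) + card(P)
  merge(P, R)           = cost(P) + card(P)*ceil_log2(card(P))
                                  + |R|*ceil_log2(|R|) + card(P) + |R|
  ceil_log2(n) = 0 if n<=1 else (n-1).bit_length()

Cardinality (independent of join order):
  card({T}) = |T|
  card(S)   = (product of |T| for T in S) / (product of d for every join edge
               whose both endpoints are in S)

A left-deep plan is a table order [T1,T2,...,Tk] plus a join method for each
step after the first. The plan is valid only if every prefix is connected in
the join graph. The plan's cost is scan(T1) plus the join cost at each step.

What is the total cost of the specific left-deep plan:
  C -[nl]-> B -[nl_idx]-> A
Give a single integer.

step 1: scan C: cost=250, card=250
step 2: join B via nl
    card(P join B) = 250*100/(50) = 500
    cost = 250 + 250*100 = 25250
step 3: join A via nl_idx
    card(P join A) = 500*500/(125) = 2000
    cost = 25250 + 500*9 + 2000 = 31750

31750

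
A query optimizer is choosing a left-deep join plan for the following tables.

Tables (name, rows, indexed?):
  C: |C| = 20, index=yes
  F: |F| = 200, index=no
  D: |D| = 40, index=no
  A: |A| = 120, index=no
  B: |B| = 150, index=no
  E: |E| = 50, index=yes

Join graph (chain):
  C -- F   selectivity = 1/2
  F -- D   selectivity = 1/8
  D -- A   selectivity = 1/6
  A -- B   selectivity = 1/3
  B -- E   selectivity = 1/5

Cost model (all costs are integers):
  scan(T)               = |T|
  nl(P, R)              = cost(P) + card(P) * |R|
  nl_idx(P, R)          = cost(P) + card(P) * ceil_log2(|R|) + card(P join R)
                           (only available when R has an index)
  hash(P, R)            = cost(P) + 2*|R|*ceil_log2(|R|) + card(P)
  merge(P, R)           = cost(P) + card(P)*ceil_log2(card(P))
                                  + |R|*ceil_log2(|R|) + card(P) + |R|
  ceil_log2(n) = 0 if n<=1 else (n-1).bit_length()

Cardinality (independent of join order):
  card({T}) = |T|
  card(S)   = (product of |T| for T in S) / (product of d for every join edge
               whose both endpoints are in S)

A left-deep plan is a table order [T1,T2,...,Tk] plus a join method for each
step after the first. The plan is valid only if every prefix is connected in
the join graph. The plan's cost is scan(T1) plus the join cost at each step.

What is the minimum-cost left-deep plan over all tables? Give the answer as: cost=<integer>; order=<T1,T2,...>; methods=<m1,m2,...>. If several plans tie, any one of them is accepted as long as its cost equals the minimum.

Selinger DP (subsets sized 1..n):
  {C}: scan cost=20, card=20
  {F}: scan cost=200, card=200
  {D}: scan cost=40, card=40
  {A}: scan cost=120, card=120
  {B}: scan cost=150, card=150
  {E}: scan cost=50, card=50
  {CF}: card=2000; try (C,hash)→600, (F,merge)→1940, (C,merge)→2120, (C,nl_idx)→3200, (F,hash)→3240, (F,nl)→4020 …(+1); best=600 via (C,hash)
  {DF}: card=1000; try (D,hash)→880, (F,merge)→2120, (D,merge)→2280, (F,hash)→3280, (F,nl)→8040, (D,nl)→8200; best=880 via (D,hash)
  {AD}: card=800; try (D,hash)→720, (A,merge)→1280, (D,merge)→1360, (A,hash)→1760, (A,nl)→4840, (D,nl)→4920; best=720 via (D,hash)
  {AB}: card=6000; try (A,hash)→1980, (B,merge)→2430, (A,merge)→2460, (B,hash)→2640, (B,nl)→18120, (A,nl)→18150; best=1980 via (A,hash)
  {BE}: card=1500; try (E,hash)→900, (B,merge)→1750, (E,merge)→1850, (B,hash)→2500, (E,nl_idx)→2550, (B,nl)→7550 …(+1); best=900 via (E,hash)
  {CDF}: card=10000; try (C,hash)→2080, (D,hash)→3080, (C,merge)→12000, (C,nl_idx)→15880, (C,nl)→20880, (D,merge)→24880 …(+1); best=2080 via (C,hash)
  {ADF}: card=20000; try (A,hash)→3560, (F,hash)→4720, (F,merge)→11320, (A,merge)→12840, (A,nl)→120880, (F,nl)→160720; best=3560 via (A,hash)
  {ABD}: card=40000; try (B,hash)→3920, (D,hash)→8460, (B,merge)→10870, (D,merge)→86260, (B,nl)→120720, (D,nl)→241980; best=3920 via (B,hash)
  {ABE}: card=60000; try (A,hash)→4080, (E,hash)→8580, (A,merge)→19860, (E,merge)→86330, (E,nl_idx)→97980, (A,nl)→180900 …(+1); best=4080 via (A,hash)
  {ACDF}: card=200000; try (A,hash)→13760, (C,hash)→23760, (A,merge)→153040, (C,nl_idx)→303560, (C,merge)→323680, (C,nl)→403560 …(+1); best=13760 via (A,hash)
  {ABDF}: card=1000000; try (B,hash)→25960, (F,hash)→47120, (B,merge)→324910, (F,merge)→685720, (B,nl)→3003560, (F,nl)→8003920; best=25960 via (B,hash)
  {ABDE}: card=400000; try (E,hash)→44520, (D,hash)→64560, (E,nl_idx)→643920, (E,merge)→684270, (D,merge)→1024360, (E,nl)→2003920 …(+1); best=44520 via (E,hash)
  {ABCDF}: card=10000000; try (B,hash)→216160, (C,hash)→1026160, (B,merge)→3815110, (C,nl_idx)→15025960, (C,nl)→20025960, (C,merge)→21026080 …(+1); best=216160 via (B,hash)
  {ABDEF}: card=10000000; try (F,hash)→447720, (E,hash)→1026560, (F,merge)→8046320, (E,nl_idx)→16025960, (E,merge)→21026310, (E,nl)→50025960 …(+1); best=447720 via (F,hash)
  {ABCDEF}: card=100000000; try (E,hash)→10216760, (C,hash)→10447920, (C,nl_idx)→150447720, (E,nl_idx)→160216160, (C,nl)→200447720, (E,merge)→250216510 …(+2); best=10216760 via (E,hash)

cost=10216760; order=F,D,C,A,B,E; methods=hash,hash,hash,hash,hash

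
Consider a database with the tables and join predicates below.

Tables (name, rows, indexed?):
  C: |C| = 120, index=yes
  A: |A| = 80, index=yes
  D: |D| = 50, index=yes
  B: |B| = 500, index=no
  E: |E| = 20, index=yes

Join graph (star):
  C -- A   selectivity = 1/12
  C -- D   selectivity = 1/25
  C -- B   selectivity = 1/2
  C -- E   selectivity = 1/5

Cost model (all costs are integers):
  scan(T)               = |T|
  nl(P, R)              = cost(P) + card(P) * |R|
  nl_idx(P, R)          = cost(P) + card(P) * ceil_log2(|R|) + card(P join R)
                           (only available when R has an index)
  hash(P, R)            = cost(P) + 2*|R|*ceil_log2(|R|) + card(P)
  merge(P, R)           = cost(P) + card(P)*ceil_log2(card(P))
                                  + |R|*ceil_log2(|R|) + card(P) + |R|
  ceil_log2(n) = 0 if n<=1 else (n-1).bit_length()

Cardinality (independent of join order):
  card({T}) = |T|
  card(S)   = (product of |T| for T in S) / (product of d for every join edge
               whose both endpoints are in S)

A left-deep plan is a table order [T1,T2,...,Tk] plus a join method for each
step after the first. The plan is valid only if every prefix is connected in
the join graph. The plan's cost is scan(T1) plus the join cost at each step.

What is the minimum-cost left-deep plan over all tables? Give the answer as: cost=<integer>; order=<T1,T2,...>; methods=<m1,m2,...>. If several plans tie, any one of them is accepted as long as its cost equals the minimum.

cost=18560; order=D,C,E,A,B; methods=nl_idx,hash,hash,hash

Selinger DP (subsets sized 1..n):
  {C}: scan cost=120, card=120
  {A}: scan cost=80, card=80
  {D}: scan cost=50, card=50
  {B}: scan cost=500, card=500
  {E}: scan cost=20, card=20
  {AC}: card=800; try (A,hash)→1360, (C,nl_idx)→1440, (C,merge)→1680, (A,merge)→1720, (A,nl_idx)→1760, (C,hash)→1840 …(+2); best=1360 via (A,hash)
  {CD}: card=240; try (C,nl_idx)→640, (D,hash)→840, (D,nl_idx)→1080, (C,merge)→1360, (D,merge)→1430, (C,hash)→1780 …(+2); best=640 via (C,nl_idx)
  {BC}: card=30000; try (C,hash)→2680, (B,merge)→6080, (C,merge)→6460, (B,hash)→9240, (C,nl_idx)→34000, (B,nl)→60120 …(+1); best=2680 via (C,hash)
  {CE}: card=480; try (E,hash)→440, (C,nl_idx)→640, (C,merge)→1100, (E,merge)→1200, (E,nl_idx)→1200, (C,hash)→1720 …(+2); best=440 via (E,hash)
  {ACD}: card=1600; try (A,hash)→2000, (D,hash)→2760, (A,merge)→3440, (A,nl_idx)→3920, (D,nl_idx)→7760, (D,merge)→10510 …(+2); best=2000 via (A,hash)
  {ABC}: card=200000; try (B,hash)→11160, (B,merge)→15160, (A,hash)→33800, (B,nl)→401360, (A,nl_idx)→412680, (A,merge)→483320 …(+1); best=11160 via (B,hash)
  {ACE}: card=3200; try (A,hash)→2040, (E,hash)→2360, (A,merge)→5880, (A,nl_idx)→7000, (E,nl_idx)→8560, (E,merge)→10280 …(+2); best=2040 via (A,hash)
  {BCD}: card=60000; try (B,merge)→7800, (B,hash)→9880, (D,hash)→33280, (B,nl)→120640, (D,nl_idx)→242680, (D,merge)→483030 …(+1); best=7800 via (B,merge)
  {CDE}: card=960; try (E,hash)→1080, (D,hash)→1520, (E,nl_idx)→2800, (E,merge)→2920, (D,nl_idx)→4280, (E,nl)→5440 …(+2); best=1080 via (E,hash)
  {BCE}: card=120000; try (B,hash)→9920, (B,merge)→10240, (E,hash)→32880, (B,nl)→240440, (E,nl_idx)→272680, (E,merge)→482800 …(+1); best=9920 via (B,hash)
  {ABCD}: card=400000; try (B,hash)→12600, (B,merge)→26200, (A,hash)→68920, (D,hash)→211760, (B,nl)→802000, (A,nl_idx)→827800 …(+5); best=12600 via (B,hash)
  {ACDE}: card=6400; try (A,hash)→3160, (E,hash)→3800, (D,hash)→5840, (A,merge)→12280, (A,nl_idx)→14200, (E,nl_idx)→16400 …(+6); best=3160 via (A,hash)
  {ABCE}: card=800000; try (B,hash)→14240, (B,merge)→48640, (A,hash)→131040, (E,hash)→211360, (B,nl)→1602040, (A,nl_idx)→1649920 …(+5); best=14240 via (B,hash)
  {BCDE}: card=240000; try (B,hash)→11040, (B,merge)→16640, (E,hash)→68000, (D,hash)→130520, (B,nl)→481080, (E,nl_idx)→547800 …(+5); best=11040 via (B,hash)
  {ABCDE}: card=1600000; try (B,hash)→18560, (B,merge)→97760, (A,hash)→252160, (E,hash)→412800, (D,hash)→814840, (B,nl)→3203160 …(+9); best=18560 via (B,hash)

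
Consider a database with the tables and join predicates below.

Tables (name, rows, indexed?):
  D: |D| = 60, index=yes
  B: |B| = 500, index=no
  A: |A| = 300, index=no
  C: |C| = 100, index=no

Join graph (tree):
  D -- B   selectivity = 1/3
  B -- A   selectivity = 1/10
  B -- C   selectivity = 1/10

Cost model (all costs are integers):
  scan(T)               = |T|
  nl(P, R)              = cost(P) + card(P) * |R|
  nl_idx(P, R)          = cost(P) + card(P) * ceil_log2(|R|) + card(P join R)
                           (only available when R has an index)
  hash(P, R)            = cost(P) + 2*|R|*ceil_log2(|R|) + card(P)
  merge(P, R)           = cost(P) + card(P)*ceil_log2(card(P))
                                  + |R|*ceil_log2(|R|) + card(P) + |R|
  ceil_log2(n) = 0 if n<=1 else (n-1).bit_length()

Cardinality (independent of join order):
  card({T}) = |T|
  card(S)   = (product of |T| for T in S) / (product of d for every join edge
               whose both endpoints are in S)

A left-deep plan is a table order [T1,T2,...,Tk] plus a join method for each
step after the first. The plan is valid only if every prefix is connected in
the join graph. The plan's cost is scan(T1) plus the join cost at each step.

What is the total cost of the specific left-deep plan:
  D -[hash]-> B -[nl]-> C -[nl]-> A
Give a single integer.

31009120

step 1: scan D: cost=60, card=60
step 2: join B via hash
    card(P join B) = 60*500/(3) = 10000
    cost = 60 + 2*500*9 + 60 = 9120
step 3: join C via nl
    card(P join C) = 10000*100/(10) = 100000
    cost = 9120 + 10000*100 = 1009120
step 4: join A via nl
    card(P join A) = 100000*300/(10) = 3000000
    cost = 1009120 + 100000*300 = 31009120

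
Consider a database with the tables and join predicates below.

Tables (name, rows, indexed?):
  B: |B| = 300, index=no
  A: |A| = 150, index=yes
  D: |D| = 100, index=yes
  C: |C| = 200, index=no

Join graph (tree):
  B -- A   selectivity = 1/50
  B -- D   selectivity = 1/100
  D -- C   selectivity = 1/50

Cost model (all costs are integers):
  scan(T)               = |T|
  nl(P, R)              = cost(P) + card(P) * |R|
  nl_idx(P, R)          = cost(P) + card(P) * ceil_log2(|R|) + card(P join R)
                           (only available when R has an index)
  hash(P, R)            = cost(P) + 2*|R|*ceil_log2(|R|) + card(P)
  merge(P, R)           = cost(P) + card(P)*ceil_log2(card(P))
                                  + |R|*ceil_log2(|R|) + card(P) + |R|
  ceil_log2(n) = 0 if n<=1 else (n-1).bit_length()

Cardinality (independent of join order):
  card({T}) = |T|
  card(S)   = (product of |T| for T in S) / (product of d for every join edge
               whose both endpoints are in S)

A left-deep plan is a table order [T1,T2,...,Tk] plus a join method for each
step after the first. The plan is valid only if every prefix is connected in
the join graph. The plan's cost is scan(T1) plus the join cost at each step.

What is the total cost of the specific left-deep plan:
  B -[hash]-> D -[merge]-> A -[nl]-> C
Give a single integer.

186350

step 1: scan B: cost=300, card=300
step 2: join D via hash
    card(P join D) = 300*100/(100) = 300
    cost = 300 + 2*100*7 + 300 = 2000
step 3: join A via merge
    card(P join A) = 300*150/(50) = 900
    cost = 2000 + 300*9 + 150*8 + 300 + 150 = 6350
step 4: join C via nl
    card(P join C) = 900*200/(50) = 3600
    cost = 6350 + 900*200 = 186350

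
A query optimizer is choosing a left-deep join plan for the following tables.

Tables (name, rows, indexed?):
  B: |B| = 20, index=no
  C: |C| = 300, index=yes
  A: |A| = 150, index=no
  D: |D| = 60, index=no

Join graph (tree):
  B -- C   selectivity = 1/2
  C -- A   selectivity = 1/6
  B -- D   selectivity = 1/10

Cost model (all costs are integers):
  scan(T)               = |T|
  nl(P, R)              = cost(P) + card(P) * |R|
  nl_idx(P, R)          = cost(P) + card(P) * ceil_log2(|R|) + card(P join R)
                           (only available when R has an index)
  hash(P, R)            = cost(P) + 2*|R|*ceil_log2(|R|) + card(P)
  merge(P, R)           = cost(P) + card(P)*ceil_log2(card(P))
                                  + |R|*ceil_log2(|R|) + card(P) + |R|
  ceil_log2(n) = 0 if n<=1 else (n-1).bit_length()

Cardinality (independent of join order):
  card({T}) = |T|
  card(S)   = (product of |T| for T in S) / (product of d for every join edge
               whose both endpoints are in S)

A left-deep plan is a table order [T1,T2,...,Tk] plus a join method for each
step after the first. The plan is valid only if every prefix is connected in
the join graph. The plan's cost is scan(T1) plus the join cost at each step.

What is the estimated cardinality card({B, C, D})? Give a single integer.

Tables in S: B(20), C(300), D(60)
Edges inside S: B-C(d=2), B-D(d=10)
numerator = 20 * 300 * 60 = 360000
denominator = 2 * 10 = 20
card(S) = 360000 / 20 = 18000

18000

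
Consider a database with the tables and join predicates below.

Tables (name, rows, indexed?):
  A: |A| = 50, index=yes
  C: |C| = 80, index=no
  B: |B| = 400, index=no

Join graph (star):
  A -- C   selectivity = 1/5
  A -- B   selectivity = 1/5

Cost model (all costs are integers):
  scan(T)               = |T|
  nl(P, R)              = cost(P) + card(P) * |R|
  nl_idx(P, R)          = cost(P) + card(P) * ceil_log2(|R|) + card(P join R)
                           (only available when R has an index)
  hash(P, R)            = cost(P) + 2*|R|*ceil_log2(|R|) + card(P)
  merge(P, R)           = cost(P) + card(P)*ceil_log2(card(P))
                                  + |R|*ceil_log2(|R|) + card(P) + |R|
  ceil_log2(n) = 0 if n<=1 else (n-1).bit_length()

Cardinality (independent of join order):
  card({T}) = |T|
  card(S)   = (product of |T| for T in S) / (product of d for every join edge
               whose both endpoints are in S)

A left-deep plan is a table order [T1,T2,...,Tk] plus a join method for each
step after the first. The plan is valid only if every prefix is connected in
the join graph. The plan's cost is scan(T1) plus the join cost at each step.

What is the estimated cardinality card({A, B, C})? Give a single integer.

Tables in S: A(50), B(400), C(80)
Edges inside S: A-C(d=5), A-B(d=5)
numerator = 50 * 400 * 80 = 1600000
denominator = 5 * 5 = 25
card(S) = 1600000 / 25 = 64000

64000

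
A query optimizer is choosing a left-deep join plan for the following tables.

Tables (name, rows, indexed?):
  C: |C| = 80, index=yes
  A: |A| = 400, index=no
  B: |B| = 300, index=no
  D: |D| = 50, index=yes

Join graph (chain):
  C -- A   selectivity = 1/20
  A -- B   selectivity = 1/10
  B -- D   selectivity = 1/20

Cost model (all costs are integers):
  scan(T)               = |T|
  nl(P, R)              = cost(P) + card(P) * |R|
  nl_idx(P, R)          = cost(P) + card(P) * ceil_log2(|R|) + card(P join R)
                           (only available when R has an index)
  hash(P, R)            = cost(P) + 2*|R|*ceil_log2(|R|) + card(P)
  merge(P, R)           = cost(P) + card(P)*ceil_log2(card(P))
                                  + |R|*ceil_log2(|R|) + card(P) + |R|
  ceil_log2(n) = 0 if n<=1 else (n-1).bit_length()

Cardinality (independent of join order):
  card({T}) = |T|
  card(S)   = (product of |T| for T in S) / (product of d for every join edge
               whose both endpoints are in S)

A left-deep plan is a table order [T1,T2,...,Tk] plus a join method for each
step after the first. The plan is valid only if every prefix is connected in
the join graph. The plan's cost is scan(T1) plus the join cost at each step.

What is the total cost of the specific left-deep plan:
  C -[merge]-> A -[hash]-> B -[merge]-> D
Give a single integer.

step 1: scan C: cost=80, card=80
step 2: join A via merge
    card(P join A) = 80*400/(20) = 1600
    cost = 80 + 80*7 + 400*9 + 80 + 400 = 4720
step 3: join B via hash
    card(P join B) = 1600*300/(10) = 48000
    cost = 4720 + 2*300*9 + 1600 = 11720
step 4: join D via merge
    card(P join D) = 48000*50/(20) = 120000
    cost = 11720 + 48000*16 + 50*6 + 48000 + 50 = 828070

828070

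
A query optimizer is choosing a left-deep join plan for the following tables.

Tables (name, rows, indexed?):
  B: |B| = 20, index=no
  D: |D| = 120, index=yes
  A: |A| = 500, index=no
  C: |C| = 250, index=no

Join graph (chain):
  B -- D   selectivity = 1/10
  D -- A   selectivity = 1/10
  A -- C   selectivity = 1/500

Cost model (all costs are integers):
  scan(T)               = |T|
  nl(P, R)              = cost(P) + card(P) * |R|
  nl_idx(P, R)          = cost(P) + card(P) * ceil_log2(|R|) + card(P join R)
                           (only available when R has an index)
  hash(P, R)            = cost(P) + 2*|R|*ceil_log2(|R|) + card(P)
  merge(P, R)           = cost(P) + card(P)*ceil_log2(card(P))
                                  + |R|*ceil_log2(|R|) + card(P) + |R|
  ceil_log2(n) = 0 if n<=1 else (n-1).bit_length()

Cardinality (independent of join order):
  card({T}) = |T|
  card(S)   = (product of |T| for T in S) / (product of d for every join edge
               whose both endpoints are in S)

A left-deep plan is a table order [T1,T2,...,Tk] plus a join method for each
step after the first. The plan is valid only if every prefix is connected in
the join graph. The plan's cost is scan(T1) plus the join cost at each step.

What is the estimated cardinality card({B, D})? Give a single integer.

240

Tables in S: B(20), D(120)
Edges inside S: B-D(d=10)
numerator = 20 * 120 = 2400
denominator = 10 = 10
card(S) = 2400 / 10 = 240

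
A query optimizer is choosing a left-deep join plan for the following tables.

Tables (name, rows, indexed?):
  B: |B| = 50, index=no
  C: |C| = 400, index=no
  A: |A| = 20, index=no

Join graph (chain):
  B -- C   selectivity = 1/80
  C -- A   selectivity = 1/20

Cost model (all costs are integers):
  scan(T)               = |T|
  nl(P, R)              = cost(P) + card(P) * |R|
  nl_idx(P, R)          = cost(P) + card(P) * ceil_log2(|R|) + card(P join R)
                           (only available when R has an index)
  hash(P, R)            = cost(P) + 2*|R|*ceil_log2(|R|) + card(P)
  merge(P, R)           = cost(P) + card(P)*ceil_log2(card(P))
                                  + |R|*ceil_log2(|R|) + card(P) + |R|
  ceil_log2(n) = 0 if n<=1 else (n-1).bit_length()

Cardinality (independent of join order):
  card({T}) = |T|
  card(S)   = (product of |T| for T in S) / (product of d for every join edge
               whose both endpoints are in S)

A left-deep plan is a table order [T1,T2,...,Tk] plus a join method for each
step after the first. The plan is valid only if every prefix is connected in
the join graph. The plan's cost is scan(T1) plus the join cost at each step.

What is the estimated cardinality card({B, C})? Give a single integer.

Tables in S: B(50), C(400)
Edges inside S: B-C(d=80)
numerator = 50 * 400 = 20000
denominator = 80 = 80
card(S) = 20000 / 80 = 250

250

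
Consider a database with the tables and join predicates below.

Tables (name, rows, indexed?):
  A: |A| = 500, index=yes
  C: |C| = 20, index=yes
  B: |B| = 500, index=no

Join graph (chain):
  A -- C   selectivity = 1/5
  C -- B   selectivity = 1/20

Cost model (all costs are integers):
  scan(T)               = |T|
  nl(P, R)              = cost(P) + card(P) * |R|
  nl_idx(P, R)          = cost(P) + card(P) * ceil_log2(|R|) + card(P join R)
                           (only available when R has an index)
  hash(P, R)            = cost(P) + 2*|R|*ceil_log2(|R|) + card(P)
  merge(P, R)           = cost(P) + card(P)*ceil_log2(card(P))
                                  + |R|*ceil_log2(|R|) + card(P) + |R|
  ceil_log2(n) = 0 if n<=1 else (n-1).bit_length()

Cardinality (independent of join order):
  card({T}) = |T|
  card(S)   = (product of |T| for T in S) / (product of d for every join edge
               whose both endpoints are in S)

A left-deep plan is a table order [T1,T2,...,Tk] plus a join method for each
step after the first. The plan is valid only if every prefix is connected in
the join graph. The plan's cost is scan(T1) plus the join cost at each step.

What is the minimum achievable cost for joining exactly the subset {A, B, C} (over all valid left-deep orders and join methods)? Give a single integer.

Selinger DP over subsets of {A,B,C}:
  {A}: scan cost=500, card=500
  {C}: scan cost=20, card=20
  {B}: scan cost=500, card=500
  {AC}: card=2000; try (C,hash)→1200, (A,nl_idx)→2200, (C,nl_idx)→5000, (A,merge)→5140, (C,merge)→5620, (A,hash)→9040 …(+2); best=1200 via (C,hash)
  {BC}: card=500; try (C,hash)→1200, (C,nl_idx)→3500, (B,merge)→5140, (C,merge)→5620, (B,hash)→9040, (B,nl)→10020 …(+1); best=1200 via (C,hash)
  {ABC}: card=50000; try (A,hash)→10700, (A,merge)→11200, (B,hash)→12200, (B,merge)→30200, (A,nl_idx)→55700, (A,nl)→251200 …(+1); best=10700 via (A,hash)

10700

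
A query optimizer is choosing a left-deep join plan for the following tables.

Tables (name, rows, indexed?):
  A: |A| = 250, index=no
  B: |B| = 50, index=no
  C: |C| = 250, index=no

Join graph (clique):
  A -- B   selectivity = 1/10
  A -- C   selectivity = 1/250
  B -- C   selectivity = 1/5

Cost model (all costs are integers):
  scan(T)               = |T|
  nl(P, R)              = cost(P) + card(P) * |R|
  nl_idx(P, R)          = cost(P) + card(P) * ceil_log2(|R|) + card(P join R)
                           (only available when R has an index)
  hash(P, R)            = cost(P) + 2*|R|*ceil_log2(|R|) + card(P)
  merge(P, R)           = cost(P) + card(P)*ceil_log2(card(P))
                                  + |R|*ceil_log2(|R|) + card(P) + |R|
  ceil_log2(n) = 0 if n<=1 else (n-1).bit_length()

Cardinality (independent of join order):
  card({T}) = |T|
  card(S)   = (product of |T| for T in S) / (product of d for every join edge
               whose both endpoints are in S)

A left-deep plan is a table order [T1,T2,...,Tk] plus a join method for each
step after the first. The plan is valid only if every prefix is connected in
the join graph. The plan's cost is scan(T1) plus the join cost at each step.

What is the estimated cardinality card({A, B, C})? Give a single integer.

250

Tables in S: A(250), B(50), C(250)
Edges inside S: A-B(d=10), A-C(d=250), B-C(d=5)
numerator = 250 * 50 * 250 = 3125000
denominator = 10 * 250 * 5 = 12500
card(S) = 3125000 / 12500 = 250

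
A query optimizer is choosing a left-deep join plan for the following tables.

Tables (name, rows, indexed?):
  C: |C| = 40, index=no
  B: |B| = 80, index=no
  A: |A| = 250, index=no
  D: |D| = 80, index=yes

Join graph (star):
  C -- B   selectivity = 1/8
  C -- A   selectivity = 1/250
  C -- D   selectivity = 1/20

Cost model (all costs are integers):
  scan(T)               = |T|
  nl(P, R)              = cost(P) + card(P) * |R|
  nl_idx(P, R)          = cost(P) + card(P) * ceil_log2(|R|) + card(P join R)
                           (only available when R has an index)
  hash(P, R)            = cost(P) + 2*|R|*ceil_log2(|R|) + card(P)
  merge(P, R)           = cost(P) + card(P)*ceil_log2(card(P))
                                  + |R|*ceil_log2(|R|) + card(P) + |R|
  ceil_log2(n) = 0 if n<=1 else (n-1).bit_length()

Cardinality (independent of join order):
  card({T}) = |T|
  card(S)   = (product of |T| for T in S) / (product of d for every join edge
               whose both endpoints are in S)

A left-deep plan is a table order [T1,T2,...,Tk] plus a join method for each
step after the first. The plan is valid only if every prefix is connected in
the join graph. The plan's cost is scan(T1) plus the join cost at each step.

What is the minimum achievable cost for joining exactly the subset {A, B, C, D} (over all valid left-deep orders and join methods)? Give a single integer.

Selinger DP over subsets of {A,B,C,D}:
  {C}: scan cost=40, card=40
  {B}: scan cost=80, card=80
  {A}: scan cost=250, card=250
  {D}: scan cost=80, card=80
  {BC}: card=400; try (C,hash)→640, (B,merge)→960, (C,merge)→1000, (B,hash)→1200, (B,nl)→3240, (C,nl)→3280; best=640 via (C,hash)
  {AC}: card=40; try (C,hash)→980, (A,merge)→2570, (C,merge)→2780, (A,hash)→4080, (A,nl)→10040, (C,nl)→10250; best=980 via (C,hash)
  {CD}: card=160; try (D,nl_idx)→480, (C,hash)→640, (D,merge)→960, (C,merge)→1000, (D,hash)→1200, (D,nl)→3240 …(+1); best=480 via (D,nl_idx)
  {ABC}: card=400; try (B,merge)→1900, (B,hash)→2140, (B,nl)→4180, (A,hash)→5040, (A,merge)→6890, (A,nl)→100640; best=1900 via (B,merge)
  {BCD}: card=1600; try (B,hash)→1760, (D,hash)→2160, (B,merge)→2560, (D,nl_idx)→5040, (D,merge)→5280, (B,nl)→13280 …(+1); best=1760 via (B,hash)
  {ACD}: card=160; try (D,nl_idx)→1420, (D,merge)→1900, (D,hash)→2140, (A,merge)→4170, (D,nl)→4180, (A,hash)→4640 …(+1); best=1420 via (D,nl_idx)
  {ABCD}: card=1600; try (B,hash)→2700, (D,hash)→3420, (B,merge)→3500, (D,nl_idx)→6300, (D,merge)→6540, (A,hash)→7360 …(+4); best=2700 via (B,hash)

2700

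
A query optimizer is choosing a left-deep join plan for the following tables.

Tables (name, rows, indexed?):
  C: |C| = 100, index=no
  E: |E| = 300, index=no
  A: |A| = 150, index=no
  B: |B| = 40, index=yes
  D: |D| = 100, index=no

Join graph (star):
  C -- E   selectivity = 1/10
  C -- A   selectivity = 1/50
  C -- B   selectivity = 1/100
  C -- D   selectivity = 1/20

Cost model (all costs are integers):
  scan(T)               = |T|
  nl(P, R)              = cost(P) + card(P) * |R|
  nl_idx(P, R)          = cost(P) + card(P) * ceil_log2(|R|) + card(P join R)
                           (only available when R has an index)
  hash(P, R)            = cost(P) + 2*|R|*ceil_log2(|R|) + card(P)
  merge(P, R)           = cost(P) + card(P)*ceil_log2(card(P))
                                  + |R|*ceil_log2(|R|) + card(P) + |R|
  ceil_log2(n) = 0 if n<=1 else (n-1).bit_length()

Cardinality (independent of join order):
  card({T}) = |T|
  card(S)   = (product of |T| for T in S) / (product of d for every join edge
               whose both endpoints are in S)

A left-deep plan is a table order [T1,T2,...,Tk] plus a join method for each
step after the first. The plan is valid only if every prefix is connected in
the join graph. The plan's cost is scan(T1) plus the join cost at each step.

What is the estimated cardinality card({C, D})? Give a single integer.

500

Tables in S: C(100), D(100)
Edges inside S: C-D(d=20)
numerator = 100 * 100 = 10000
denominator = 20 = 20
card(S) = 10000 / 20 = 500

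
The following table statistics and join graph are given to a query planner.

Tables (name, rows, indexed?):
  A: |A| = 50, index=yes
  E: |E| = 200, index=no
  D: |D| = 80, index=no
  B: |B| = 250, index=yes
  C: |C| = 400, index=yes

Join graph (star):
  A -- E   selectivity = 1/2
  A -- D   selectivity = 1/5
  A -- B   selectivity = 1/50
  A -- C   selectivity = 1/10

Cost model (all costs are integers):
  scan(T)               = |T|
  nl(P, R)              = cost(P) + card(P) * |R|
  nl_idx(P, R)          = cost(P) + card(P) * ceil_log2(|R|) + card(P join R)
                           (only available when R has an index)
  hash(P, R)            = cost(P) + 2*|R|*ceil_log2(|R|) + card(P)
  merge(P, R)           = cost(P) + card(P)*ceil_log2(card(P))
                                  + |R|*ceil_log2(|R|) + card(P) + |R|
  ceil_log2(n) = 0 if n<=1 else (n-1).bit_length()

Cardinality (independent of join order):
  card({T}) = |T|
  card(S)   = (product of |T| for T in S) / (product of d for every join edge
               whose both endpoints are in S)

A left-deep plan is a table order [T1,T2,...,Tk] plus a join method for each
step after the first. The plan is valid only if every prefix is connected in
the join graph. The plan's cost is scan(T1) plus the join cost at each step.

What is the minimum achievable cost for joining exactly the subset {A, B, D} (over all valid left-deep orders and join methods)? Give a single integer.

2070

Selinger DP over subsets of {A,B,D}:
  {A}: scan cost=50, card=50
  {D}: scan cost=80, card=80
  {B}: scan cost=250, card=250
  {AD}: card=800; try (A,hash)→760, (D,merge)→1040, (A,merge)→1070, (D,hash)→1220, (A,nl_idx)→1360, (D,nl)→4050 …(+1); best=760 via (A,hash)
  {AB}: card=250; try (B,nl_idx)→700, (A,hash)→1100, (A,nl_idx)→2000, (B,merge)→2650, (A,merge)→2850, (B,hash)→4100 …(+2); best=700 via (B,nl_idx)
  {ABD}: card=4000; try (D,hash)→2070, (D,merge)→3590, (B,hash)→5560, (B,nl_idx)→11160, (B,merge)→11810, (D,nl)→20700 …(+1); best=2070 via (D,hash)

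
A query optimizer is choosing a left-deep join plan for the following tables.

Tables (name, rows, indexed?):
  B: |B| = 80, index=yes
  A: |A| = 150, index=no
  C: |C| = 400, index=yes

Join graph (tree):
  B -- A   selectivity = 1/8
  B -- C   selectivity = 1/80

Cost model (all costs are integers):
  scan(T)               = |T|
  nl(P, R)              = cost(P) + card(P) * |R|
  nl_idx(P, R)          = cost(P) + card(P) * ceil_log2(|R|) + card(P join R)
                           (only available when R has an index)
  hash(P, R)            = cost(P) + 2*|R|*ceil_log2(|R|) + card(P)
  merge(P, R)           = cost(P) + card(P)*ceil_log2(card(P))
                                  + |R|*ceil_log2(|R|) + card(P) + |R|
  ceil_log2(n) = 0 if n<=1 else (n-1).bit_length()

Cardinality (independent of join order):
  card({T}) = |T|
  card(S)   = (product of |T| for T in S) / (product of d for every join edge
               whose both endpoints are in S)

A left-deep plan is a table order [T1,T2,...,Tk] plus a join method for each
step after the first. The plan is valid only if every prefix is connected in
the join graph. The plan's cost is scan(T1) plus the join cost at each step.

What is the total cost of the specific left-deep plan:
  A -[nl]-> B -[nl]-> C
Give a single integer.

612150

step 1: scan A: cost=150, card=150
step 2: join B via nl
    card(P join B) = 150*80/(8) = 1500
    cost = 150 + 150*80 = 12150
step 3: join C via nl
    card(P join C) = 1500*400/(80) = 7500
    cost = 12150 + 1500*400 = 612150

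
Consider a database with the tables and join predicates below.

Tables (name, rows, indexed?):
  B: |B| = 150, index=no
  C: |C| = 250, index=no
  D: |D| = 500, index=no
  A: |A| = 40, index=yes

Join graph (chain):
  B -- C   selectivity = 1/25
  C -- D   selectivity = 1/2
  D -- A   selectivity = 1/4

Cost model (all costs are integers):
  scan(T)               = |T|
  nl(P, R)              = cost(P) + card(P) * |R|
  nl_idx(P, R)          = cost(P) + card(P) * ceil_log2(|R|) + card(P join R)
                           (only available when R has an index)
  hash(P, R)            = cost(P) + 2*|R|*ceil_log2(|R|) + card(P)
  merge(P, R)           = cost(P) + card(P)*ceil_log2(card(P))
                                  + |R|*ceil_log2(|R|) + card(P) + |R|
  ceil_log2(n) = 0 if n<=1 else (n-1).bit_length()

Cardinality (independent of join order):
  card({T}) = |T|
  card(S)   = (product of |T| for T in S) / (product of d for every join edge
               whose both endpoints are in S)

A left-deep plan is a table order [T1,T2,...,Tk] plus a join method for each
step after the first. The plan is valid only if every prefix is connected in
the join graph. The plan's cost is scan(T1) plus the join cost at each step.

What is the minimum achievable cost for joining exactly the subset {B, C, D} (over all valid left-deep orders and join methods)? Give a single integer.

Selinger DP over subsets of {B,C,D}:
  {B}: scan cost=150, card=150
  {C}: scan cost=250, card=250
  {D}: scan cost=500, card=500
  {BC}: card=1500; try (B,hash)→2900, (C,merge)→3750, (B,merge)→3850, (C,hash)→4300, (C,nl)→37650, (B,nl)→37750; best=2900 via (B,hash)
  {CD}: card=62500; try (C,hash)→5000, (D,merge)→7500, (C,merge)→7750, (D,hash)→9500, (D,nl)→125250, (C,nl)→125500; best=5000 via (C,hash)
  {BCD}: card=375000; try (D,hash)→13400, (D,merge)→25900, (B,hash)→69900, (D,nl)→752900, (B,merge)→1068850, (B,nl)→9380000; best=13400 via (D,hash)

13400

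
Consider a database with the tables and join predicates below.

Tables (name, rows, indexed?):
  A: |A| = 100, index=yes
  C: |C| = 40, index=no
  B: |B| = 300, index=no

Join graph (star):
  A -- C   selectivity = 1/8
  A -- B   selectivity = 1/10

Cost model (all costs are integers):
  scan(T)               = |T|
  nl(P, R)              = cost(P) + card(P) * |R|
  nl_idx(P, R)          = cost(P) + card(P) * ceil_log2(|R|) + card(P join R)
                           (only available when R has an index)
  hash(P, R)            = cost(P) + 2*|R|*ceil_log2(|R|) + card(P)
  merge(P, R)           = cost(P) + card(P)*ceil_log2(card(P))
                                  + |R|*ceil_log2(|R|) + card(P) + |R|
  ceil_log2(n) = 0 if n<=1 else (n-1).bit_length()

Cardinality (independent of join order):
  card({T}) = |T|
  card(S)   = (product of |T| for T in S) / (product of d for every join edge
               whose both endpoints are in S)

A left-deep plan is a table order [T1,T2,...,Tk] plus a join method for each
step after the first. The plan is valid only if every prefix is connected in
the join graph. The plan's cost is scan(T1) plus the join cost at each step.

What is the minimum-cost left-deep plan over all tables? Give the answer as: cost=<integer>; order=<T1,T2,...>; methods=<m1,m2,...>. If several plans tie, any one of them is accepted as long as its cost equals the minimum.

cost=5480; order=B,A,C; methods=hash,hash

Selinger DP (subsets sized 1..n):
  {A}: scan cost=100, card=100
  {C}: scan cost=40, card=40
  {B}: scan cost=300, card=300
  {AC}: card=500; try (C,hash)→680, (A,nl_idx)→820, (A,merge)→1120, (C,merge)→1180, (A,hash)→1480, (A,nl)→4040 …(+1); best=680 via (C,hash)
  {AB}: card=3000; try (A,hash)→2000, (B,merge)→3900, (A,merge)→4100, (A,nl_idx)→5400, (B,hash)→5600, (B,nl)→30100 …(+1); best=2000 via (A,hash)
  {ABC}: card=15000; try (C,hash)→5480, (B,hash)→6580, (B,merge)→8680, (C,merge)→41280, (C,nl)→122000, (B,nl)→150680; best=5480 via (C,hash)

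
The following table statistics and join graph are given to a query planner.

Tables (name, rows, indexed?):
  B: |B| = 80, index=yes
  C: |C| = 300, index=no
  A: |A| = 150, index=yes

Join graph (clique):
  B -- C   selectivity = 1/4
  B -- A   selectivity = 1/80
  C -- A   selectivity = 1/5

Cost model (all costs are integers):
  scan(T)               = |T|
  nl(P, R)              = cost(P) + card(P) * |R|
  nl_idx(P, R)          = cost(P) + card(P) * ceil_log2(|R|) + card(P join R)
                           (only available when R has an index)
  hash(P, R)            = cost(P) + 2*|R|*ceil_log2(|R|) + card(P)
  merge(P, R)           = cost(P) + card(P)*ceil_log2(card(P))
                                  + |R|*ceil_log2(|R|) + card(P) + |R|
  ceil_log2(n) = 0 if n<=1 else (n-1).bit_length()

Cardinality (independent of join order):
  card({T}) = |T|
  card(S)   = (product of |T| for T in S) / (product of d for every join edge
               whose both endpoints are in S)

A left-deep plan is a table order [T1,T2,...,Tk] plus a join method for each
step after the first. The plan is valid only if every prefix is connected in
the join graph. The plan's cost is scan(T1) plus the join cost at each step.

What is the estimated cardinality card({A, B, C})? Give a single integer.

Tables in S: A(150), B(80), C(300)
Edges inside S: B-C(d=4), B-A(d=80), C-A(d=5)
numerator = 150 * 80 * 300 = 3600000
denominator = 4 * 80 * 5 = 1600
card(S) = 3600000 / 1600 = 2250

2250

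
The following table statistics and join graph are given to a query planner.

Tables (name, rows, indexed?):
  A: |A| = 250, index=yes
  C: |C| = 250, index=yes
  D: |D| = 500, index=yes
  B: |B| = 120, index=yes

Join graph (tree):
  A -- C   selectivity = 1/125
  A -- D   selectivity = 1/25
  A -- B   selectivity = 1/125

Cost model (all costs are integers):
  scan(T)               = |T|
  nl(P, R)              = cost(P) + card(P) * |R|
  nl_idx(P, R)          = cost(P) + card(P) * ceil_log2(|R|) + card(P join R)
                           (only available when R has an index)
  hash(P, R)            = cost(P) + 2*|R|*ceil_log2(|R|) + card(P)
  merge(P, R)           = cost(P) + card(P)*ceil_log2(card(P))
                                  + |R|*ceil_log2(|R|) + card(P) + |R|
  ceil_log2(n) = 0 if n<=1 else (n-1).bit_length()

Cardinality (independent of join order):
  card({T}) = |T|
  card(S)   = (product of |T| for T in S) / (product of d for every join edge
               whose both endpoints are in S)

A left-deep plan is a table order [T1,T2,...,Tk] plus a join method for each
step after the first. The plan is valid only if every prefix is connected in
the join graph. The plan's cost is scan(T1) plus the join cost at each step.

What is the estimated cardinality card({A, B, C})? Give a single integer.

480

Tables in S: A(250), B(120), C(250)
Edges inside S: A-C(d=125), A-B(d=125)
numerator = 250 * 120 * 250 = 7500000
denominator = 125 * 125 = 15625
card(S) = 7500000 / 15625 = 480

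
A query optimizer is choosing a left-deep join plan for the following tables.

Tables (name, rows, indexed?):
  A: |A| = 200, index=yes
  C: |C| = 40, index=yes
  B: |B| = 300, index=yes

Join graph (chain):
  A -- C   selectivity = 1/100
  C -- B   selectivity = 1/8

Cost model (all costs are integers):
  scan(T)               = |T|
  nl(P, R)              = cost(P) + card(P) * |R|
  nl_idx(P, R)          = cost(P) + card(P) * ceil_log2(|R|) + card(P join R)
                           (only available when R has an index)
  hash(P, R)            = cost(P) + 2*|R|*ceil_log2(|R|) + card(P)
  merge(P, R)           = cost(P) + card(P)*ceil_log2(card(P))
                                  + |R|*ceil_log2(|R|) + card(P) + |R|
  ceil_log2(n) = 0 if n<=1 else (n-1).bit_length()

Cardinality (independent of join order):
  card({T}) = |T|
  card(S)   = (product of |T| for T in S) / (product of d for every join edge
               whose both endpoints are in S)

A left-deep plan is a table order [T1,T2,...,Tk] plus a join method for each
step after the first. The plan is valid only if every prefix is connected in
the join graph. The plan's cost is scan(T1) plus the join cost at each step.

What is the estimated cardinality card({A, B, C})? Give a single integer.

Tables in S: A(200), B(300), C(40)
Edges inside S: A-C(d=100), C-B(d=8)
numerator = 200 * 300 * 40 = 2400000
denominator = 100 * 8 = 800
card(S) = 2400000 / 800 = 3000

3000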